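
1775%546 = 137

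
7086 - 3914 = 3172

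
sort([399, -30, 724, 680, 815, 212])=[-30, 212, 399, 680, 724, 815]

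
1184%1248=1184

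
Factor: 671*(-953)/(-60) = 2^(-2)*3^(-1)*5^(-1)*11^1*61^1*953^1 = 639463/60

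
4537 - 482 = 4055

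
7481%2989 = 1503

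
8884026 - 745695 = 8138331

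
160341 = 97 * 1653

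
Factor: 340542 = 2^1 * 3^2 * 18919^1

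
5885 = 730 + 5155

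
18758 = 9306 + 9452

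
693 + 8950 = 9643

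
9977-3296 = 6681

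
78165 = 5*15633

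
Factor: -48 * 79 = -1 * 2^4 * 3^1 * 79^1 = -3792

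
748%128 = 108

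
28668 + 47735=76403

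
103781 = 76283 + 27498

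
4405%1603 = 1199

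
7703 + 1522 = 9225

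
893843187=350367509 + 543475678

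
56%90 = 56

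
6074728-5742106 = 332622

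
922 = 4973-4051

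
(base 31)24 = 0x42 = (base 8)102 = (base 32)22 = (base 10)66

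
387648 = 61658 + 325990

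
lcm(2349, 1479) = 39933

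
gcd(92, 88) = 4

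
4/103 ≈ 0.0388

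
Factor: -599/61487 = -1*599^1*61487^(-1)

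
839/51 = 16 + 23/51 ≈ 16.45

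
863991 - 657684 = 206307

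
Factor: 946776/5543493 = 2^3*103^1*383^1*1847831^(-1) = 315592/1847831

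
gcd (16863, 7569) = 3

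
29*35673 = 1034517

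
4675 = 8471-3796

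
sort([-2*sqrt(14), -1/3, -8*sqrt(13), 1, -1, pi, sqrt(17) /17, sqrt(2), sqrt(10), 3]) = [-8*sqrt(13), -2*sqrt(14), -1, -1/3, sqrt(17) /17, 1, sqrt(2), 3, pi, sqrt(10)]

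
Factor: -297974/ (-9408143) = 2^1 * 383^1 * 389^1 * 9408143^ (-1)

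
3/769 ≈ 0.00390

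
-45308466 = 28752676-74061142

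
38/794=19/397 ≈ 0.0479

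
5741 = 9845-4104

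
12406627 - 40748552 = -28341925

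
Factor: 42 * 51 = 2^1 * 3^2 * 7^1 * 17^1 = 2142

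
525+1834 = 2359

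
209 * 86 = 17974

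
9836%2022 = 1748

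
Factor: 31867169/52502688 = 2^(-5)*3^(-3)*7^(-1)*1039^1*8681^(-1)*30671^1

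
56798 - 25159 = 31639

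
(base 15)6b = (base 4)1211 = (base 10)101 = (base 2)1100101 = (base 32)35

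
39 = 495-456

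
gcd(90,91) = 1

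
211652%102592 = 6468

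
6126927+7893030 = 14019957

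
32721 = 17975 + 14746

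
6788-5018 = 1770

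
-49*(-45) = 2205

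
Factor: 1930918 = 2^1*11^2*79^1*101^1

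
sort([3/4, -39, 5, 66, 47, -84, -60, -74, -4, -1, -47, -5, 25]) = [-84, -74, -60, -47, -39, -5, -4, -1, 3/4, 5, 25, 47, 66]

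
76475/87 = 879 + 2/87 ≈ 879.02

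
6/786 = 1/131 ≈ 0.00763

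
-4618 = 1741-6359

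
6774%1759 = 1497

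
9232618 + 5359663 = 14592281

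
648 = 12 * 54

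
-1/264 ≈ -0.00379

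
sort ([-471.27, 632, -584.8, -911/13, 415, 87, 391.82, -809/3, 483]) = [-584.8, -471.27, -809/3, -911/13, 87, 391.82, 415, 483, 632]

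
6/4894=3/2447≈0.00123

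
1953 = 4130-2177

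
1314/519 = 438/173 ≈ 2.53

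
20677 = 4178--16499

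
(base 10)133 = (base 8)205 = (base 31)49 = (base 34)3v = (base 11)111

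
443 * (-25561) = -11323523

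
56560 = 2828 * 20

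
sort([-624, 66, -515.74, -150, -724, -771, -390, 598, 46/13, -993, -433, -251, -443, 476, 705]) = [-993, -771, -724, -624, -515.74, -443, -433, -390, -251, -150, 46/13, 66, 476, 598, 705]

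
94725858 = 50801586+43924272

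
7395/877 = 8 + 379/877 ≈ 8.43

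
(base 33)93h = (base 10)9917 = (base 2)10011010111101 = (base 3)111121022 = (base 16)26bd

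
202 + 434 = 636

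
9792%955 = 242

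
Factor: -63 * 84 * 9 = -1 * 2^2 * 3^5 * 7^2 = -47628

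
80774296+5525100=86299396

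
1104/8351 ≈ 0.132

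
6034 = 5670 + 364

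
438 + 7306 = 7744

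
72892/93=783+73/93 ≈ 783.78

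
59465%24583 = 10299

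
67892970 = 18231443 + 49661527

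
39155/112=349+67/112 ≈ 349.60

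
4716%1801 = 1114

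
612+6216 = 6828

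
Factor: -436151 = -1*436151^1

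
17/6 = 2 + 5/6 ≈ 2.83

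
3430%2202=1228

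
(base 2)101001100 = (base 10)332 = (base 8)514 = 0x14c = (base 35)9h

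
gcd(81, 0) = 81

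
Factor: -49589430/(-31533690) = 11^2*19^1*23^(-2)*719^1*1987^(-1) = 1652981/1051123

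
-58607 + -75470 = -134077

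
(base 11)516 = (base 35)hr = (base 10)622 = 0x26e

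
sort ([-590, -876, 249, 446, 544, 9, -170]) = [-876, -590, -170, 9, 249, 446, 544]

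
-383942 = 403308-787250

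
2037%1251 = 786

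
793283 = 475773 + 317510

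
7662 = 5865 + 1797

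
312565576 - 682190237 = -369624661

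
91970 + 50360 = 142330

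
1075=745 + 330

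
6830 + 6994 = 13824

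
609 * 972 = 591948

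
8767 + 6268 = 15035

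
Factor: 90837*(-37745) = -1*3^2*5^1*7549^1*10093^1 = -3428642565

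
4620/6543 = 1540/2181 ≈ 0.706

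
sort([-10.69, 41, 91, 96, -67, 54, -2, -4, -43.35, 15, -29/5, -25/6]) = [-67, -43.35, -10.69, -29/5, -25/6, -4, -2, 15, 41, 54, 91, 96]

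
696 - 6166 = -5470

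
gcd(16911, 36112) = 1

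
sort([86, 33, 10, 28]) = [10, 28, 33, 86]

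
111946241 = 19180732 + 92765509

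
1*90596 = 90596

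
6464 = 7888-1424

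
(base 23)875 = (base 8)10456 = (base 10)4398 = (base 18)da6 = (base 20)aji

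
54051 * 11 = 594561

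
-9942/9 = -1104 - 2/3 ≈ -1104.67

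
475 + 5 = 480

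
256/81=3 + 13/81 ≈ 3.16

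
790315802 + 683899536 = 1474215338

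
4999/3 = 1666 + 1/3 ≈ 1666.33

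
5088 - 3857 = 1231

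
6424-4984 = 1440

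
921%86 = 61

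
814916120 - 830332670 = -15416550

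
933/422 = 2 + 89/422 ≈ 2.21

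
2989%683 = 257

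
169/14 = 12 + 1/14 ≈ 12.07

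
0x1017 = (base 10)4119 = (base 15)1349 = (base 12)2473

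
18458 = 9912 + 8546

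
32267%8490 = 6797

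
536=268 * 2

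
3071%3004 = 67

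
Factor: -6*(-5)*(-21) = -1*2^1*3^2*5^1*7^1 = -630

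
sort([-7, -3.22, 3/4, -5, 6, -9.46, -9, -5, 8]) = [-9.46, -9, -7, -5, -5, -3.22, 3/4, 6, 8]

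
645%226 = 193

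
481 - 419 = 62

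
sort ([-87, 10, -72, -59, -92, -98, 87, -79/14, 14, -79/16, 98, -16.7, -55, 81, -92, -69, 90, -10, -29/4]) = [-98, -92, -92, -87, -72, -69, -59, -55, -16.7, -10, -29/4, -79/14, -79/16, 10, 14, 81, 87, 90, 98]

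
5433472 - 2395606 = 3037866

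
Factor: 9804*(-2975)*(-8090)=2^3*3^1*5^3*7^1*17^1*19^1*43^1*809^1=235960221000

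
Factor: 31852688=2^4*7^1*191^1*1489^1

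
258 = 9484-9226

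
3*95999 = 287997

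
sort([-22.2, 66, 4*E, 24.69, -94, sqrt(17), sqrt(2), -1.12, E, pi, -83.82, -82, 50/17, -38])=[-94, -83.82, -82, -38, -22.2, -1.12, sqrt(2), E, 50/17, pi, sqrt(17), 4*E, 24.69, 66]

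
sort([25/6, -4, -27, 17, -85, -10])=[-85, -27, -10, -4, 25/6, 17]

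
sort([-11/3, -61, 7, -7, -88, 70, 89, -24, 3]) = [-88, -61, -24, -7, -11/3, 3, 7, 70, 89]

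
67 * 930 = 62310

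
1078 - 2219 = -1141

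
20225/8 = 2528 + 1/8 ≈ 2528.13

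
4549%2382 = 2167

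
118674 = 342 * 347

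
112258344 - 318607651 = -206349307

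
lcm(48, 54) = 432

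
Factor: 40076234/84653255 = 2^1*5^(-1)*11^1*71^1*25657^1*16930651^(-1)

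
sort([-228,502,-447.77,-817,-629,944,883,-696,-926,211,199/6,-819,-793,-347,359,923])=[-926,-819,-817,-793,-696,-629,-447.77,-347,-228,199/6,211,359,502,883,923,944]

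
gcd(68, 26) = 2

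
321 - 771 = -450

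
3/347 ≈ 0.00865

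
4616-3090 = 1526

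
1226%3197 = 1226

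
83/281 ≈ 0.295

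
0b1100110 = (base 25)42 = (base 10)102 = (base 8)146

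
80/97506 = 40/48753 ≈ 0.000820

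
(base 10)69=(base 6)153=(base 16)45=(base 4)1011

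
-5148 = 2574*(-2)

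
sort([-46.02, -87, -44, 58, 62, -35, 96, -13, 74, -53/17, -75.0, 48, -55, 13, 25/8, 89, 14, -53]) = [-87, -75.0, -55, -53, -46.02, -44, -35, -13, -53/17, 25/8, 13, 14, 48, 58, 62, 74, 89, 96]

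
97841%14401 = 11435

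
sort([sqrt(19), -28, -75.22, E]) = [-75.22, -28, E, sqrt(19)]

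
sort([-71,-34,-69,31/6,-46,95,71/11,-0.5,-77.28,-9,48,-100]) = [-100,-77.28,-71,-69,-46,-34,-9,-0.5,31/6,71/11,48,95]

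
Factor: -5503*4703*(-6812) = 2^2*13^1*131^1*4703^1*5503^1 = 176298708508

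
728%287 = 154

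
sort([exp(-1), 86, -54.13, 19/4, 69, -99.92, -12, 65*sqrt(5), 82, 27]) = [-99.92, -54.13, -12, exp(-1), 19/4, 27, 69, 82, 86, 65*sqrt(5)]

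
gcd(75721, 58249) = 1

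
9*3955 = 35595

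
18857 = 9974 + 8883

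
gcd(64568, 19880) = 56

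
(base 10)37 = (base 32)15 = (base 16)25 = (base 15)27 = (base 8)45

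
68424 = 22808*3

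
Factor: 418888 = 2^3 * 52361^1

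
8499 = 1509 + 6990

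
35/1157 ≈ 0.0303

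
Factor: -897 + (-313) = -1*2^1*5^1*11^2 = -1210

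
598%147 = 10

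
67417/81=832 + 25/81≈832.31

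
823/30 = 27 + 13/30 ≈ 27.43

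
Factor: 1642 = 2^1 * 821^1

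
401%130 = 11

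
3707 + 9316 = 13023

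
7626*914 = 6970164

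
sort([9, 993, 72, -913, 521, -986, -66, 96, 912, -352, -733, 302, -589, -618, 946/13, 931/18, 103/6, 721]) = [-986, -913, -733, -618, -589, -352, -66, 9, 103/6, 931/18, 72, 946/13, 96, 302, 521, 721, 912, 993]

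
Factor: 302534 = 2^1*331^1*457^1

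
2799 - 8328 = -5529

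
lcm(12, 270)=540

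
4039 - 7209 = -3170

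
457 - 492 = -35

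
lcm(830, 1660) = 1660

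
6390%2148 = 2094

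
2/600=1/300 ≈ 0.00333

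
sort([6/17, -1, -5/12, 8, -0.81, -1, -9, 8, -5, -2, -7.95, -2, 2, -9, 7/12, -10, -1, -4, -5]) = [-10, -9, -9, -7.95, -5, -5, -4, -2, -2, -1, -1, -1, -0.81, -5/12, 6/17, 7/12, 2, 8, 8]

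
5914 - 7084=-1170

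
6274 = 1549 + 4725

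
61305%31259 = 30046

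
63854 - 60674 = 3180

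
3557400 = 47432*75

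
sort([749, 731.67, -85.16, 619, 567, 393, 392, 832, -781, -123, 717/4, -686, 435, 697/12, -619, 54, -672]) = [-781, -686, -672, -619, -123, -85.16, 54, 697/12, 717/4, 392, 393, 435, 567, 619, 731.67, 749, 832]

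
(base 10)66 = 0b1000010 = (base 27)2c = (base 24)2i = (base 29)28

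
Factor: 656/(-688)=-1 * 41^1 * 43^(-1)=-41/43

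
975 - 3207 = -2232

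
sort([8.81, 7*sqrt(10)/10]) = [7*sqrt(10)/10, 8.81]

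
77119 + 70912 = 148031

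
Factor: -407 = -1*11^1*37^1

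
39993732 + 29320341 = 69314073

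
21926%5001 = 1922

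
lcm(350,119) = 5950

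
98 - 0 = 98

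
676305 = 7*96615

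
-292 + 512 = 220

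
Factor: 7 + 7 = 2^1*7^1 = 14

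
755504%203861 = 143921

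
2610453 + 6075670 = 8686123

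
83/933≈0.0890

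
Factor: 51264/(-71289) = -1*2^6*89^(-1) = -64/89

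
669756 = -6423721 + 7093477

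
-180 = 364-544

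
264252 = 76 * 3477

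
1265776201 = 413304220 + 852471981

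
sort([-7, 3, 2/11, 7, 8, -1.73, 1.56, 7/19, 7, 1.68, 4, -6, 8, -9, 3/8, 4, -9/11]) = [-9, -7, -6, -1.73, -9/11, 2/11, 7/19, 3/8, 1.56, 1.68, 3, 4, 4, 7, 7, 8, 8]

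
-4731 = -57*83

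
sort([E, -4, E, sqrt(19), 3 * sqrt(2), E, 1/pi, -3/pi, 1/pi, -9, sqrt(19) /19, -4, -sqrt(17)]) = [-9, -sqrt(17), -4, -4, -3/pi, sqrt(19) /19, 1/pi, 1/pi, E, E, E, 3 * sqrt(2), sqrt(19)]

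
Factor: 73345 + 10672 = 84017^1 = 84017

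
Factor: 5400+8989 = 14389^1 = 14389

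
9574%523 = 160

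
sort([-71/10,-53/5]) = [-53/5,-71/10]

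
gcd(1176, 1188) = 12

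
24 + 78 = 102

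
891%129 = 117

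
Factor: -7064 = -1*2^3*883^1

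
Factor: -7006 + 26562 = 2^2 * 4889^1 = 19556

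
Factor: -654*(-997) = 2^1*3^1*109^1*997^1 = 652038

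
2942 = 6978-4036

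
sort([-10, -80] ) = [-80, -10] 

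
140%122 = 18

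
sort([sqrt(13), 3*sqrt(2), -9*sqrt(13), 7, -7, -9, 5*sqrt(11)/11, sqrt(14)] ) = [-9*sqrt(13), -9, -7, 5*sqrt(11)/11, sqrt(13), sqrt(14), 3*sqrt(2), 7] 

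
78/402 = 13/67 ≈ 0.194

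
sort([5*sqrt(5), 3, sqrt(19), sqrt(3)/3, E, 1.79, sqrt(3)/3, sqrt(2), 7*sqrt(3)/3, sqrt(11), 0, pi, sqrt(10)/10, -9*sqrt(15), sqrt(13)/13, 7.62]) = [-9*sqrt(15), 0, sqrt(13)/13, sqrt(10)/10, sqrt(3)/3, sqrt(3)/3, sqrt(2), 1.79, E, 3, pi, sqrt(11), 7*sqrt(3)/3, sqrt(19), 7.62, 5*sqrt(5)]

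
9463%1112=567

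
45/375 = 3/25 = 0.12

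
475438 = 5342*89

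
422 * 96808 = 40852976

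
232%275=232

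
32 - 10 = 22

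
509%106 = 85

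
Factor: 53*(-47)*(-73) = 47^1*53^1*73^1 = 181843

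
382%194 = 188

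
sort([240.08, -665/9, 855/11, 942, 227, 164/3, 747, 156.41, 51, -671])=[-671, -665/9, 51, 164/3, 855/11, 156.41, 227, 240.08, 747, 942]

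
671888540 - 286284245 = 385604295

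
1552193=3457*449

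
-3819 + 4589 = 770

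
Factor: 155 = 5^1*31^1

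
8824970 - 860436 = 7964534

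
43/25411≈0.00169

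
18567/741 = 25 + 14/247 ≈ 25.06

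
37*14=518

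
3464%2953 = 511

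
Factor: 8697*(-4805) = -1*3^1*5^1*13^1*31^2*223^1 = -41789085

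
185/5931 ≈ 0.0312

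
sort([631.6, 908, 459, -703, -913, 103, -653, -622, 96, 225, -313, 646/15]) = [-913, -703, -653, -622, -313, 646/15, 96, 103, 225, 459, 631.6, 908]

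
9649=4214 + 5435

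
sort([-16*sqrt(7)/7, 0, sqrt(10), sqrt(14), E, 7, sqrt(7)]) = [-16*sqrt(7)/7, 0, sqrt(7), E, sqrt(10), sqrt(14), 7]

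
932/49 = 19 + 1/49 ≈ 19.02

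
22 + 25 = 47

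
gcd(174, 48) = 6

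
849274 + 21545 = 870819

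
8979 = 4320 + 4659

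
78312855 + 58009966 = 136322821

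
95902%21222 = 11014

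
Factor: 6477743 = 23^1*281641^1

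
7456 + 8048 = 15504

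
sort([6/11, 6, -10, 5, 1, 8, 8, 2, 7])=[-10, 6/11, 1, 2, 5, 6, 7, 8, 8]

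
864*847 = 731808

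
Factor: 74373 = 3^1*13^1*1907^1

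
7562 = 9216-1654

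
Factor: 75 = 3^1*5^2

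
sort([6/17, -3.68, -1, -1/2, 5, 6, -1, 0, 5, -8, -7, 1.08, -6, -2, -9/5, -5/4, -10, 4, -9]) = [-10, -9, -8, -7, -6, -3.68, -2, -9/5, -5/4, -1, -1, -1/2, 0, 6/17, 1.08, 4, 5, 5, 6]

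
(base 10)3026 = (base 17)a80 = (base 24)562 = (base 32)2ui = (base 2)101111010010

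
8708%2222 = 2042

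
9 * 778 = 7002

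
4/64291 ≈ 0.0000622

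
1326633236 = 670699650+655933586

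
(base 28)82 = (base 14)122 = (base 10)226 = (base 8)342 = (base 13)145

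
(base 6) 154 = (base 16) 46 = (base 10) 70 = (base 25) 2k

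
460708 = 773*596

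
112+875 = 987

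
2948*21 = 61908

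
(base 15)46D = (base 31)11B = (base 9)1334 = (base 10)1003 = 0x3EB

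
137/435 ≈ 0.315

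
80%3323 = 80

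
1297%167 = 128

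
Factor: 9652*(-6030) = -1*2^3*3^2*5^1*19^1*67^1*127^1 = -58201560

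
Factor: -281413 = -1*11^1*25583^1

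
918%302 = 12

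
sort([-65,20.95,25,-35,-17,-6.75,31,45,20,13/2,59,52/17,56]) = [-65,-35,-17,-6.75,52/17,13/2,20,20.95,25,31,45,56,59]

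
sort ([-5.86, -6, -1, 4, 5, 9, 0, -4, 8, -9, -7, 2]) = [-9, -7, -6, -5.86, -4, -1, 0, 2, 4, 5, 8, 9]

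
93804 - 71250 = 22554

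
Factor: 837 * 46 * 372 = 2^3 * 3^4 * 23^1 * 31^2 = 14322744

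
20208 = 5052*4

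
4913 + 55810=60723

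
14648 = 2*7324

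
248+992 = 1240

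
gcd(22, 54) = 2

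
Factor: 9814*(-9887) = -1*2^1*7^1*701^1*9887^1 = -97031018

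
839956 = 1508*557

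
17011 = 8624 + 8387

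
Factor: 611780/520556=5^1*13^2*719^(-1)=845/719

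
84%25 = 9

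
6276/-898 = -3138/449 ≈ -6.99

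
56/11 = 5 + 1/11 ≈ 5.09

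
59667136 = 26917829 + 32749307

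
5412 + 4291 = 9703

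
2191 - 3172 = -981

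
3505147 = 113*31019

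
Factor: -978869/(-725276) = 2^(-2)*31^(-1)*47^1*59^1*353^1*5849^(-1)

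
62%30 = 2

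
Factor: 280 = 2^3*5^1*7^1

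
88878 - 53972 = 34906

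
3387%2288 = 1099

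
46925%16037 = 14851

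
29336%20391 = 8945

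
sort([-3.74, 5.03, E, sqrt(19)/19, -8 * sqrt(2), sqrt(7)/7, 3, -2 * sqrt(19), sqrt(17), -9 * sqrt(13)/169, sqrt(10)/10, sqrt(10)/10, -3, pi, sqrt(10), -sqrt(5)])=[-8 * sqrt(2), -2 * sqrt(19), -3.74, -3, -sqrt(5), -9 * sqrt(13)/169, sqrt(19)/19, sqrt(10)/10, sqrt(10)/10, sqrt(7)/7, E, 3, pi, sqrt(10), sqrt(17), 5.03]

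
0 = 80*0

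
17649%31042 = 17649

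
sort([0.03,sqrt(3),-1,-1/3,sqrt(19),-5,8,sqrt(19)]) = [-5,-1,-1/3,0.03,sqrt(3),sqrt(19),sqrt(19),8]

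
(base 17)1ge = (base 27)l8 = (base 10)575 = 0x23f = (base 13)353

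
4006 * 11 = 44066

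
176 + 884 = 1060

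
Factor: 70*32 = 2^6*5^1*7^1 = 2240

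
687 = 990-303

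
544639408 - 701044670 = -156405262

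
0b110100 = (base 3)1221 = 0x34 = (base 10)52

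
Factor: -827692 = -1 * 2^2 * 206923^1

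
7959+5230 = 13189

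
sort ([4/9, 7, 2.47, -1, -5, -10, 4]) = [-10, -5, -1, 4/9, 2.47, 4, 7]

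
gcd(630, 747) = 9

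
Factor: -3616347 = -1 * 3^1 * 7^2 * 73^1 * 337^1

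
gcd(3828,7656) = 3828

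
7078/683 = 10 + 248/683 ≈ 10.36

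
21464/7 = 3066 + 2/7 ≈ 3066.29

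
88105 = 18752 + 69353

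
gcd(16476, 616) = 4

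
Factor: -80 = -1*2^4*5^1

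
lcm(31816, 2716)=222712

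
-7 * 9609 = -67263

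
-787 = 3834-4621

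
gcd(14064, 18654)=6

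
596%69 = 44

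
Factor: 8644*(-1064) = -1*2^5*7^1*19^1*2161^1 = -9197216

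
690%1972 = 690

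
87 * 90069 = 7836003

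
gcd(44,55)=11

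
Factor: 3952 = 2^4*13^1*19^1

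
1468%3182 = 1468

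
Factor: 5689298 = 2^1*2844649^1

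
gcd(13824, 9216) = 4608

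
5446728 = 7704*707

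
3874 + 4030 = 7904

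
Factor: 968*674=2^4*11^2*337^1=652432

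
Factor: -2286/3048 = -1 * 2^(-2) * 3^1 = -3/4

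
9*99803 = 898227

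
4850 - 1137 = 3713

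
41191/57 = 722 + 37/57 ≈ 722.65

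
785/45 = 157/9≈17.44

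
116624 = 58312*2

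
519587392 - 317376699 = 202210693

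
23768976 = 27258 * 872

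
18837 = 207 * 91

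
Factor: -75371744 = -1*2^5*7^1*17^1*19793^1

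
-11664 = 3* (-3888)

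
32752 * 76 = 2489152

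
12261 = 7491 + 4770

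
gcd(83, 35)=1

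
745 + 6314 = 7059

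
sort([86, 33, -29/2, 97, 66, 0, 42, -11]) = [-29/2, -11, 0, 33, 42, 66, 86, 97]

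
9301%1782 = 391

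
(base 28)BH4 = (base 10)9104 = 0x2390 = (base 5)242404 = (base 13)41B4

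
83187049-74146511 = 9040538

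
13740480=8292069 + 5448411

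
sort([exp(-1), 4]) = [exp(-1), 4]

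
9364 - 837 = 8527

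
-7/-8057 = 1/1151 ≈ 0.000869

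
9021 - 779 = 8242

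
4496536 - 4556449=-59913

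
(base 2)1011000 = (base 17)53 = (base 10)88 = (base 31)2q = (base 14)64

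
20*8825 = 176500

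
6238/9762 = 3119/4881 ≈ 0.639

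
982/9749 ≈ 0.101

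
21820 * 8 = 174560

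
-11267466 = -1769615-9497851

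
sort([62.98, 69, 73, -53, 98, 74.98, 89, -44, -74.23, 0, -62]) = [-74.23, -62, -53, -44, 0, 62.98, 69, 73, 74.98, 89, 98]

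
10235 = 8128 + 2107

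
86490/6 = 14415 = 14415.00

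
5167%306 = 271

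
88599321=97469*909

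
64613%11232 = 8453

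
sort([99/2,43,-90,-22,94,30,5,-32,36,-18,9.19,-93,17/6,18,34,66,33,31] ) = [-93,-90,-32,-22,-18,17/6,5,9.19,18,30,31,33,34,36,43,99/2,66,94] 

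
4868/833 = 5 + 703/833 ≈ 5.84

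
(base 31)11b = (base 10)1003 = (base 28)17n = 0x3eb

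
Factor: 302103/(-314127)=-1*3^1*11^(-1)*19^(-1)*67^1=-201/209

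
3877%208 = 133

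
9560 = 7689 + 1871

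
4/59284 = 1/14821 ≈ 0.0000675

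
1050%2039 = 1050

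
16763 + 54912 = 71675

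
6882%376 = 114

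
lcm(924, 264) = 1848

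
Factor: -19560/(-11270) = 2^2*3^1*7^(-2)*23^(-1)*163^1 = 1956/1127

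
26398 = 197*134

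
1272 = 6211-4939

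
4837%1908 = 1021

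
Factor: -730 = -1*2^1*5^1*73^1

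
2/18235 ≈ 0.000110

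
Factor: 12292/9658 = 2^1 * 7^1 * 11^(-1) = 14/11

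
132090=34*3885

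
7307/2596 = 2 + 2115/2596 ≈ 2.81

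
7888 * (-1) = -7888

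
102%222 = 102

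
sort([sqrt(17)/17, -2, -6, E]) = [-6, -2, sqrt(17)/17, E]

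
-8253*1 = -8253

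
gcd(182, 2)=2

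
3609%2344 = 1265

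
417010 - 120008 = 297002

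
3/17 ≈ 0.176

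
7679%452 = 447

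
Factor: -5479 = -1 * 5479^1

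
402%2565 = 402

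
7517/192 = 39 + 29/192 ≈ 39.15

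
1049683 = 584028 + 465655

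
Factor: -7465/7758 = -1*2^(-1)*3^(-2)*5^1*431^(-1)*1493^1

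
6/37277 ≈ 0.000161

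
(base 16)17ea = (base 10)6122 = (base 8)13752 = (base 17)1432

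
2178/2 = 1089 = 1089.00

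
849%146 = 119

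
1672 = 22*76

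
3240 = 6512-3272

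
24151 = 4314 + 19837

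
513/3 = 171 = 171.00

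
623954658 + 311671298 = 935625956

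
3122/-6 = -520-1/3 ≈ -520.33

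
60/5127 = 20/1709 ≈ 0.0117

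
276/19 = 14 + 10/19 ≈ 14.53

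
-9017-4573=-13590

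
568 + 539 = 1107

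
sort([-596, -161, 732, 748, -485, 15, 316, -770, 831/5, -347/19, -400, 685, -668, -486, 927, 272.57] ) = [-770, -668, -596, -486, -485, -400, -161, -347/19, 15, 831/5, 272.57, 316, 685, 732, 748, 927] 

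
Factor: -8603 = -1 * 7^1 * 1229^1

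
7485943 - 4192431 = 3293512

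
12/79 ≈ 0.152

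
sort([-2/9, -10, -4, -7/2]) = [-10, -4, -7/2, -2/9]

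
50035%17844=14347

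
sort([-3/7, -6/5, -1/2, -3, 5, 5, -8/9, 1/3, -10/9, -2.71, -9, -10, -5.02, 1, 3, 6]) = [-10, -9, -5.02, -3, -2.71, -6/5, -10/9, -8/9, -1/2, -3/7, 1/3, 1, 3, 5, 5, 6]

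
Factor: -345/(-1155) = 7^(-1) * 11^(-1) * 23^1 = 23/77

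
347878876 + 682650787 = 1030529663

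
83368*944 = 78699392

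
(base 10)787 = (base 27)124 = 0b1100010011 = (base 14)403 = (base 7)2203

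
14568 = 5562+9006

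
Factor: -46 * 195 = -1 * 2^1 * 3^1 * 5^1 * 13^1 * 23^1 = -8970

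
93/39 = 2+5/13 ≈ 2.38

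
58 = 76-18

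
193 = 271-78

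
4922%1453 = 563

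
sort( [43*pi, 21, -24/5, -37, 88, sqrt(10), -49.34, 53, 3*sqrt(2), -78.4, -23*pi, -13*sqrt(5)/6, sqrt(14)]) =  [-78.4, -23*pi, -49.34, -37, -13*sqrt(5)/6, -24/5, sqrt(10), sqrt(14), 3*sqrt(2), 21, 53, 88, 43*pi]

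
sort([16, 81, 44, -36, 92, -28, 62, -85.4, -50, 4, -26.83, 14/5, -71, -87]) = [-87, -85.4, -71, -50, -36, -28, -26.83, 14/5, 4, 16, 44, 62, 81, 92]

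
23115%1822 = 1251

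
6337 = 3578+2759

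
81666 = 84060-2394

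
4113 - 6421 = -2308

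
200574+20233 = 220807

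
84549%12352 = 10437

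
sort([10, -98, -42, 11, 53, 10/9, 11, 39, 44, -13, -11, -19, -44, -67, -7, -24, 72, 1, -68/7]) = [-98, -67, -44, -42, -24, -19, -13, -11, -68/7, -7, 1, 10/9, 10, 11, 11, 39, 44, 53, 72]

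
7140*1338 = 9553320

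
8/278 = 4/139 ≈ 0.0288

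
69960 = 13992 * 5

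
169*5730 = 968370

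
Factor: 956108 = 2^2*239027^1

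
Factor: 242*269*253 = 2^1*11^3*23^1*269^1 = 16469794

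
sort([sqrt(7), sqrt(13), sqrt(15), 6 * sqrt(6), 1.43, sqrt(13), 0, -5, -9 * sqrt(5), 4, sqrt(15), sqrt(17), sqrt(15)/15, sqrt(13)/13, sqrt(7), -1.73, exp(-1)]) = [-9 * sqrt(5), -5, -1.73, 0, sqrt(15)/15, sqrt(13)/13, exp(-1), 1.43, sqrt(7), sqrt(7), sqrt(13), sqrt(13), sqrt(15), sqrt(15), 4, sqrt(17), 6 * sqrt(6)]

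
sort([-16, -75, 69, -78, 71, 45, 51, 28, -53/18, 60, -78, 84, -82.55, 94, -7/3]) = [-82.55, -78, -78, -75, -16, -53/18, -7/3, 28, 45, 51, 60, 69, 71, 84, 94]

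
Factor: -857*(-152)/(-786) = -1*2^2*3^(-1)*19^1*131^(-1)*857^1 = -65132/393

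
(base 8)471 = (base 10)313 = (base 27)bg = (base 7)625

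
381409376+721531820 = 1102941196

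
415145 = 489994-74849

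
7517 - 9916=-2399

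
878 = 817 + 61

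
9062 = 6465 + 2597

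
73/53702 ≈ 0.00136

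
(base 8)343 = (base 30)7h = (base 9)272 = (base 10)227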